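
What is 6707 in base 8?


Divide by 8 repeatedly:
6707 ÷ 8 = 838 remainder 3
838 ÷ 8 = 104 remainder 6
104 ÷ 8 = 13 remainder 0
13 ÷ 8 = 1 remainder 5
1 ÷ 8 = 0 remainder 1
Reading remainders bottom-up:
= 0o15063


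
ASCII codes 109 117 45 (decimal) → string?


Codes (decimal): 109 117 45
Per-code ASCII lookup:
  109  (range 97-122: lowercase, 109 - 97 = 12) → 'm'
  117  (range 97-122: lowercase, 117 - 97 = 20) → 'u'
  45  (special character) → '-'
= 'mu-'


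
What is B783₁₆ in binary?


Each hex digit → 4 binary bits:
  B = 1011
  7 = 0111
  8 = 1000
  3 = 0011
Concatenate: 1011 0111 1000 0011
= 1011011110000011


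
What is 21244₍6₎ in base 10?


Positional values (base 6):
  4 × 6^0 = 4 × 1 = 4
  4 × 6^1 = 4 × 6 = 24
  2 × 6^2 = 2 × 36 = 72
  1 × 6^3 = 1 × 216 = 216
  2 × 6^4 = 2 × 1296 = 2592
Sum = 4 + 24 + 72 + 216 + 2592
= 2908


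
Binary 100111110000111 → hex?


Group into 4-bit nibbles: 0100111110000111
  0100 = 4
  1111 = F
  1000 = 8
  0111 = 7
= 0x4F87


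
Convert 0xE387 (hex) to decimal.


Positional values:
Position 0: 7 × 16^0 = 7 × 1 = 7
Position 1: 8 × 16^1 = 8 × 16 = 128
Position 2: 3 × 16^2 = 3 × 256 = 768
Position 3: E × 16^3 = 14 × 4096 = 57344
Sum = 7 + 128 + 768 + 57344
= 58247


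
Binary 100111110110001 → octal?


Group into 3-bit groups: 100111110110001
  100 = 4
  111 = 7
  110 = 6
  110 = 6
  001 = 1
= 0o47661


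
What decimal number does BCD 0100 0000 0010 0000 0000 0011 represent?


Each 4-bit group → digit:
  0100 → 4
  0000 → 0
  0010 → 2
  0000 → 0
  0000 → 0
  0011 → 3
= 402003


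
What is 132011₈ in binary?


Each octal digit → 3 binary bits:
  1 = 001
  3 = 011
  2 = 010
  0 = 000
  1 = 001
  1 = 001
Concatenate: 001 011 010 000 001 001
= 001011010000001001


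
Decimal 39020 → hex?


Divide by 16 repeatedly:
39020 ÷ 16 = 2438 remainder 12 (C)
2438 ÷ 16 = 152 remainder 6 (6)
152 ÷ 16 = 9 remainder 8 (8)
9 ÷ 16 = 0 remainder 9 (9)
Reading remainders bottom-up:
= 0x986C


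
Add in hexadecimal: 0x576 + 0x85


Align and add column by column (LSB to MSB, each column mod 16 with carry):
  0576
+ 0085
  ----
  col 0: 6(6) + 5(5) + 0 (carry in) = 11 → B(11), carry out 0
  col 1: 7(7) + 8(8) + 0 (carry in) = 15 → F(15), carry out 0
  col 2: 5(5) + 0(0) + 0 (carry in) = 5 → 5(5), carry out 0
  col 3: 0(0) + 0(0) + 0 (carry in) = 0 → 0(0), carry out 0
Reading digits MSB→LSB: 05FB
Strip leading zeros: 5FB
= 0x5FB


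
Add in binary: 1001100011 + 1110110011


Align and add column by column (LSB to MSB, carry propagating):
  01001100011
+ 01110110011
  -----------
  col 0: 1 + 1 + 0 (carry in) = 2 → bit 0, carry out 1
  col 1: 1 + 1 + 1 (carry in) = 3 → bit 1, carry out 1
  col 2: 0 + 0 + 1 (carry in) = 1 → bit 1, carry out 0
  col 3: 0 + 0 + 0 (carry in) = 0 → bit 0, carry out 0
  col 4: 0 + 1 + 0 (carry in) = 1 → bit 1, carry out 0
  col 5: 1 + 1 + 0 (carry in) = 2 → bit 0, carry out 1
  col 6: 1 + 0 + 1 (carry in) = 2 → bit 0, carry out 1
  col 7: 0 + 1 + 1 (carry in) = 2 → bit 0, carry out 1
  col 8: 0 + 1 + 1 (carry in) = 2 → bit 0, carry out 1
  col 9: 1 + 1 + 1 (carry in) = 3 → bit 1, carry out 1
  col 10: 0 + 0 + 1 (carry in) = 1 → bit 1, carry out 0
Reading bits MSB→LSB: 11000010110
Strip leading zeros: 11000010110
= 11000010110


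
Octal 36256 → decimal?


Positional values:
Position 0: 6 × 8^0 = 6
Position 1: 5 × 8^1 = 40
Position 2: 2 × 8^2 = 128
Position 3: 6 × 8^3 = 3072
Position 4: 3 × 8^4 = 12288
Sum = 6 + 40 + 128 + 3072 + 12288
= 15534


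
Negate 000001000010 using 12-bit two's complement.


Original: 000001000010
Step 1 - Invert all bits: 111110111101
Step 2 - Add 1: 111110111101 + 1
= 111110111110 (represents -66)


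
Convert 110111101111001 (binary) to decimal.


Positional values:
Bit 0: 1 × 2^0 = 1
Bit 3: 1 × 2^3 = 8
Bit 4: 1 × 2^4 = 16
Bit 5: 1 × 2^5 = 32
Bit 6: 1 × 2^6 = 64
Bit 8: 1 × 2^8 = 256
Bit 9: 1 × 2^9 = 512
Bit 10: 1 × 2^10 = 1024
Bit 11: 1 × 2^11 = 2048
Bit 13: 1 × 2^13 = 8192
Bit 14: 1 × 2^14 = 16384
Sum = 1 + 8 + 16 + 32 + 64 + 256 + 512 + 1024 + 2048 + 8192 + 16384
= 28537


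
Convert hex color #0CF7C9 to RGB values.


Hex: #0CF7C9
R = 0C₁₆ = 12
G = F7₁₆ = 247
B = C9₁₆ = 201
= RGB(12, 247, 201)


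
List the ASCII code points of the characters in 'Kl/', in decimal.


String: 'Kl/'  (3 characters)
Per-character ASCII lookup:
  'K': uppercase starts at 65: 'K' = 65 + 10 = 75
  'l': lowercase starts at 97: 'l' = 97 + 11 = 108
  '/': special character: '/' = 47
= 75 108 47


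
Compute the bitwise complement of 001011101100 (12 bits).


Original: 001011101100
Invert all bits:
  bit 0: 0 → 1
  bit 1: 0 → 1
  bit 2: 1 → 0
  bit 3: 0 → 1
  bit 4: 1 → 0
  bit 5: 1 → 0
  bit 6: 1 → 0
  bit 7: 0 → 1
  bit 8: 1 → 0
  bit 9: 1 → 0
  bit 10: 0 → 1
  bit 11: 0 → 1
= 110100010011


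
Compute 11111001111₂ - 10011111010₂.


Align and subtract column by column (LSB to MSB, borrowing when needed):
  11111001111
- 10011111010
  -----------
  col 0: (1 - 0 borrow-in) - 0 → 1 - 0 = 1, borrow out 0
  col 1: (1 - 0 borrow-in) - 1 → 1 - 1 = 0, borrow out 0
  col 2: (1 - 0 borrow-in) - 0 → 1 - 0 = 1, borrow out 0
  col 3: (1 - 0 borrow-in) - 1 → 1 - 1 = 0, borrow out 0
  col 4: (0 - 0 borrow-in) - 1 → borrow from next column: (0+2) - 1 = 1, borrow out 1
  col 5: (0 - 1 borrow-in) - 1 → borrow from next column: (-1+2) - 1 = 0, borrow out 1
  col 6: (1 - 1 borrow-in) - 1 → borrow from next column: (0+2) - 1 = 1, borrow out 1
  col 7: (1 - 1 borrow-in) - 1 → borrow from next column: (0+2) - 1 = 1, borrow out 1
  col 8: (1 - 1 borrow-in) - 0 → 0 - 0 = 0, borrow out 0
  col 9: (1 - 0 borrow-in) - 0 → 1 - 0 = 1, borrow out 0
  col 10: (1 - 0 borrow-in) - 1 → 1 - 1 = 0, borrow out 0
Reading bits MSB→LSB: 01011010101
Strip leading zeros: 1011010101
= 1011010101


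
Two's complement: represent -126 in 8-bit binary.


Original: 01111110
Step 1 - Invert all bits: 10000001
Step 2 - Add 1: 10000001 + 1
= 10000010 (represents -126)


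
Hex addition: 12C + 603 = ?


Align and add column by column (LSB to MSB, each column mod 16 with carry):
  012C
+ 0603
  ----
  col 0: C(12) + 3(3) + 0 (carry in) = 15 → F(15), carry out 0
  col 1: 2(2) + 0(0) + 0 (carry in) = 2 → 2(2), carry out 0
  col 2: 1(1) + 6(6) + 0 (carry in) = 7 → 7(7), carry out 0
  col 3: 0(0) + 0(0) + 0 (carry in) = 0 → 0(0), carry out 0
Reading digits MSB→LSB: 072F
Strip leading zeros: 72F
= 0x72F


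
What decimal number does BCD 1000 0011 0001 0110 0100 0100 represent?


Each 4-bit group → digit:
  1000 → 8
  0011 → 3
  0001 → 1
  0110 → 6
  0100 → 4
  0100 → 4
= 831644


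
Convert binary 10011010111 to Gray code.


Binary: 10011010111
Gray code: G = B XOR (B >> 1)
B >> 1 = 01001101011
10011010111 XOR 01001101011:
  1 XOR 0 = 1
  0 XOR 1 = 1
  0 XOR 0 = 0
  1 XOR 0 = 1
  1 XOR 1 = 0
  0 XOR 1 = 1
  1 XOR 0 = 1
  0 XOR 1 = 1
  1 XOR 0 = 1
  1 XOR 1 = 0
  1 XOR 1 = 0
= 11010111100


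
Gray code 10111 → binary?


Gray code: 10111
MSB stays the same: 1
Each subsequent bit = prev_binary XOR current_gray:
  B[1] = 1 XOR 0 = 1
  B[2] = 1 XOR 1 = 0
  B[3] = 0 XOR 1 = 1
  B[4] = 1 XOR 1 = 0
= 11010 (26 decimal)


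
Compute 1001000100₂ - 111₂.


Align and subtract column by column (LSB to MSB, borrowing when needed):
  1001000100
- 0000000111
  ----------
  col 0: (0 - 0 borrow-in) - 1 → borrow from next column: (0+2) - 1 = 1, borrow out 1
  col 1: (0 - 1 borrow-in) - 1 → borrow from next column: (-1+2) - 1 = 0, borrow out 1
  col 2: (1 - 1 borrow-in) - 1 → borrow from next column: (0+2) - 1 = 1, borrow out 1
  col 3: (0 - 1 borrow-in) - 0 → borrow from next column: (-1+2) - 0 = 1, borrow out 1
  col 4: (0 - 1 borrow-in) - 0 → borrow from next column: (-1+2) - 0 = 1, borrow out 1
  col 5: (0 - 1 borrow-in) - 0 → borrow from next column: (-1+2) - 0 = 1, borrow out 1
  col 6: (1 - 1 borrow-in) - 0 → 0 - 0 = 0, borrow out 0
  col 7: (0 - 0 borrow-in) - 0 → 0 - 0 = 0, borrow out 0
  col 8: (0 - 0 borrow-in) - 0 → 0 - 0 = 0, borrow out 0
  col 9: (1 - 0 borrow-in) - 0 → 1 - 0 = 1, borrow out 0
Reading bits MSB→LSB: 1000111101
Strip leading zeros: 1000111101
= 1000111101


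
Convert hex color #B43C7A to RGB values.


Hex: #B43C7A
R = B4₁₆ = 180
G = 3C₁₆ = 60
B = 7A₁₆ = 122
= RGB(180, 60, 122)


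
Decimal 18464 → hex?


Divide by 16 repeatedly:
18464 ÷ 16 = 1154 remainder 0 (0)
1154 ÷ 16 = 72 remainder 2 (2)
72 ÷ 16 = 4 remainder 8 (8)
4 ÷ 16 = 0 remainder 4 (4)
Reading remainders bottom-up:
= 0x4820


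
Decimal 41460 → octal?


Divide by 8 repeatedly:
41460 ÷ 8 = 5182 remainder 4
5182 ÷ 8 = 647 remainder 6
647 ÷ 8 = 80 remainder 7
80 ÷ 8 = 10 remainder 0
10 ÷ 8 = 1 remainder 2
1 ÷ 8 = 0 remainder 1
Reading remainders bottom-up:
= 0o120764


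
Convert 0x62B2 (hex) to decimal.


Positional values:
Position 0: 2 × 16^0 = 2 × 1 = 2
Position 1: B × 16^1 = 11 × 16 = 176
Position 2: 2 × 16^2 = 2 × 256 = 512
Position 3: 6 × 16^3 = 6 × 4096 = 24576
Sum = 2 + 176 + 512 + 24576
= 25266


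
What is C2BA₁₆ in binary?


Each hex digit → 4 binary bits:
  C = 1100
  2 = 0010
  B = 1011
  A = 1010
Concatenate: 1100 0010 1011 1010
= 1100001010111010


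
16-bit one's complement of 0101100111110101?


Original: 0101100111110101
Invert all bits:
  bit 0: 0 → 1
  bit 1: 1 → 0
  bit 2: 0 → 1
  bit 3: 1 → 0
  bit 4: 1 → 0
  bit 5: 0 → 1
  bit 6: 0 → 1
  bit 7: 1 → 0
  bit 8: 1 → 0
  bit 9: 1 → 0
  bit 10: 1 → 0
  bit 11: 1 → 0
  bit 12: 0 → 1
  bit 13: 1 → 0
  bit 14: 0 → 1
  bit 15: 1 → 0
= 1010011000001010


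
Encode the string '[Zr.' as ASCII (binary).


String: '[Zr.'  (4 characters)
Per-character ASCII lookup:
  '[': special character: '[' = 91 → 1011011
  'Z': uppercase starts at 65: 'Z' = 65 + 25 = 90 → 1011010
  'r': lowercase starts at 97: 'r' = 97 + 17 = 114 → 1110010
  '.': special character: '.' = 46 → 101110
= 1011011 1011010 1110010 101110


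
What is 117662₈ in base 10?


Positional values:
Position 0: 2 × 8^0 = 2
Position 1: 6 × 8^1 = 48
Position 2: 6 × 8^2 = 384
Position 3: 7 × 8^3 = 3584
Position 4: 1 × 8^4 = 4096
Position 5: 1 × 8^5 = 32768
Sum = 2 + 48 + 384 + 3584 + 4096 + 32768
= 40882


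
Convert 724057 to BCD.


Each digit → 4-bit binary:
  7 → 0111
  2 → 0010
  4 → 0100
  0 → 0000
  5 → 0101
  7 → 0111
= 0111 0010 0100 0000 0101 0111


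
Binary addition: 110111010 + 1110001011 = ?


Align and add column by column (LSB to MSB, carry propagating):
  00110111010
+ 01110001011
  -----------
  col 0: 0 + 1 + 0 (carry in) = 1 → bit 1, carry out 0
  col 1: 1 + 1 + 0 (carry in) = 2 → bit 0, carry out 1
  col 2: 0 + 0 + 1 (carry in) = 1 → bit 1, carry out 0
  col 3: 1 + 1 + 0 (carry in) = 2 → bit 0, carry out 1
  col 4: 1 + 0 + 1 (carry in) = 2 → bit 0, carry out 1
  col 5: 1 + 0 + 1 (carry in) = 2 → bit 0, carry out 1
  col 6: 0 + 0 + 1 (carry in) = 1 → bit 1, carry out 0
  col 7: 1 + 1 + 0 (carry in) = 2 → bit 0, carry out 1
  col 8: 1 + 1 + 1 (carry in) = 3 → bit 1, carry out 1
  col 9: 0 + 1 + 1 (carry in) = 2 → bit 0, carry out 1
  col 10: 0 + 0 + 1 (carry in) = 1 → bit 1, carry out 0
Reading bits MSB→LSB: 10101000101
Strip leading zeros: 10101000101
= 10101000101


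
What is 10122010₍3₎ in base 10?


Positional values (base 3):
  0 × 3^0 = 0 × 1 = 0
  1 × 3^1 = 1 × 3 = 3
  0 × 3^2 = 0 × 9 = 0
  2 × 3^3 = 2 × 27 = 54
  2 × 3^4 = 2 × 81 = 162
  1 × 3^5 = 1 × 243 = 243
  0 × 3^6 = 0 × 729 = 0
  1 × 3^7 = 1 × 2187 = 2187
Sum = 0 + 3 + 0 + 54 + 162 + 243 + 0 + 2187
= 2649


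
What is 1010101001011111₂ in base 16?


Group into 4-bit nibbles: 1010101001011111
  1010 = A
  1010 = A
  0101 = 5
  1111 = F
= 0xAA5F


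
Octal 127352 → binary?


Each octal digit → 3 binary bits:
  1 = 001
  2 = 010
  7 = 111
  3 = 011
  5 = 101
  2 = 010
Concatenate: 001 010 111 011 101 010
= 001010111011101010


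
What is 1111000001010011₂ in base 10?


Positional values:
Bit 0: 1 × 2^0 = 1
Bit 1: 1 × 2^1 = 2
Bit 4: 1 × 2^4 = 16
Bit 6: 1 × 2^6 = 64
Bit 12: 1 × 2^12 = 4096
Bit 13: 1 × 2^13 = 8192
Bit 14: 1 × 2^14 = 16384
Bit 15: 1 × 2^15 = 32768
Sum = 1 + 2 + 16 + 64 + 4096 + 8192 + 16384 + 32768
= 61523


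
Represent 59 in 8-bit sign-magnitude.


Sign bit: 0 (positive)
Magnitude: 59 = 0111011
= 00111011


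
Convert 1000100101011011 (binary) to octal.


Group into 3-bit groups: 001000100101011011
  001 = 1
  000 = 0
  100 = 4
  101 = 5
  011 = 3
  011 = 3
= 0o104533


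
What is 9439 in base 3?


Divide by 3 repeatedly:
9439 ÷ 3 = 3146 remainder 1
3146 ÷ 3 = 1048 remainder 2
1048 ÷ 3 = 349 remainder 1
349 ÷ 3 = 116 remainder 1
116 ÷ 3 = 38 remainder 2
38 ÷ 3 = 12 remainder 2
12 ÷ 3 = 4 remainder 0
4 ÷ 3 = 1 remainder 1
1 ÷ 3 = 0 remainder 1
Reading remainders bottom-up:
= 110221121


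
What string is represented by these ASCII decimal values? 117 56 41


Codes (decimal): 117 56 41
Per-code ASCII lookup:
  117  (range 97-122: lowercase, 117 - 97 = 20) → 'u'
  56  (range 48-57: digits, 56 - 48 = 8) → '8'
  41  (special character) → ')'
= 'u8)'


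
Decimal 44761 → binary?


Divide by 2 repeatedly:
44761 ÷ 2 = 22380 remainder 1
22380 ÷ 2 = 11190 remainder 0
11190 ÷ 2 = 5595 remainder 0
5595 ÷ 2 = 2797 remainder 1
2797 ÷ 2 = 1398 remainder 1
1398 ÷ 2 = 699 remainder 0
699 ÷ 2 = 349 remainder 1
349 ÷ 2 = 174 remainder 1
174 ÷ 2 = 87 remainder 0
87 ÷ 2 = 43 remainder 1
43 ÷ 2 = 21 remainder 1
21 ÷ 2 = 10 remainder 1
10 ÷ 2 = 5 remainder 0
5 ÷ 2 = 2 remainder 1
2 ÷ 2 = 1 remainder 0
1 ÷ 2 = 0 remainder 1
Reading remainders bottom-up:
= 1010111011011001


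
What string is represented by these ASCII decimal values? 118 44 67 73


Codes (decimal): 118 44 67 73
Per-code ASCII lookup:
  118  (range 97-122: lowercase, 118 - 97 = 21) → 'v'
  44  (special character) → ','
  67  (range 65-90: uppercase, 67 - 65 = 2) → 'C'
  73  (range 65-90: uppercase, 73 - 65 = 8) → 'I'
= 'v,CI'


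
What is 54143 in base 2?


Divide by 2 repeatedly:
54143 ÷ 2 = 27071 remainder 1
27071 ÷ 2 = 13535 remainder 1
13535 ÷ 2 = 6767 remainder 1
6767 ÷ 2 = 3383 remainder 1
3383 ÷ 2 = 1691 remainder 1
1691 ÷ 2 = 845 remainder 1
845 ÷ 2 = 422 remainder 1
422 ÷ 2 = 211 remainder 0
211 ÷ 2 = 105 remainder 1
105 ÷ 2 = 52 remainder 1
52 ÷ 2 = 26 remainder 0
26 ÷ 2 = 13 remainder 0
13 ÷ 2 = 6 remainder 1
6 ÷ 2 = 3 remainder 0
3 ÷ 2 = 1 remainder 1
1 ÷ 2 = 0 remainder 1
Reading remainders bottom-up:
= 1101001101111111


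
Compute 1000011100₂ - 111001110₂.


Align and subtract column by column (LSB to MSB, borrowing when needed):
  1000011100
- 0111001110
  ----------
  col 0: (0 - 0 borrow-in) - 0 → 0 - 0 = 0, borrow out 0
  col 1: (0 - 0 borrow-in) - 1 → borrow from next column: (0+2) - 1 = 1, borrow out 1
  col 2: (1 - 1 borrow-in) - 1 → borrow from next column: (0+2) - 1 = 1, borrow out 1
  col 3: (1 - 1 borrow-in) - 1 → borrow from next column: (0+2) - 1 = 1, borrow out 1
  col 4: (1 - 1 borrow-in) - 0 → 0 - 0 = 0, borrow out 0
  col 5: (0 - 0 borrow-in) - 0 → 0 - 0 = 0, borrow out 0
  col 6: (0 - 0 borrow-in) - 1 → borrow from next column: (0+2) - 1 = 1, borrow out 1
  col 7: (0 - 1 borrow-in) - 1 → borrow from next column: (-1+2) - 1 = 0, borrow out 1
  col 8: (0 - 1 borrow-in) - 1 → borrow from next column: (-1+2) - 1 = 0, borrow out 1
  col 9: (1 - 1 borrow-in) - 0 → 0 - 0 = 0, borrow out 0
Reading bits MSB→LSB: 0001001110
Strip leading zeros: 1001110
= 1001110


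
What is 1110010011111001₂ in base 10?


Positional values:
Bit 0: 1 × 2^0 = 1
Bit 3: 1 × 2^3 = 8
Bit 4: 1 × 2^4 = 16
Bit 5: 1 × 2^5 = 32
Bit 6: 1 × 2^6 = 64
Bit 7: 1 × 2^7 = 128
Bit 10: 1 × 2^10 = 1024
Bit 13: 1 × 2^13 = 8192
Bit 14: 1 × 2^14 = 16384
Bit 15: 1 × 2^15 = 32768
Sum = 1 + 8 + 16 + 32 + 64 + 128 + 1024 + 8192 + 16384 + 32768
= 58617


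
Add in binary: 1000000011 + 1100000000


Align and add column by column (LSB to MSB, carry propagating):
  01000000011
+ 01100000000
  -----------
  col 0: 1 + 0 + 0 (carry in) = 1 → bit 1, carry out 0
  col 1: 1 + 0 + 0 (carry in) = 1 → bit 1, carry out 0
  col 2: 0 + 0 + 0 (carry in) = 0 → bit 0, carry out 0
  col 3: 0 + 0 + 0 (carry in) = 0 → bit 0, carry out 0
  col 4: 0 + 0 + 0 (carry in) = 0 → bit 0, carry out 0
  col 5: 0 + 0 + 0 (carry in) = 0 → bit 0, carry out 0
  col 6: 0 + 0 + 0 (carry in) = 0 → bit 0, carry out 0
  col 7: 0 + 0 + 0 (carry in) = 0 → bit 0, carry out 0
  col 8: 0 + 1 + 0 (carry in) = 1 → bit 1, carry out 0
  col 9: 1 + 1 + 0 (carry in) = 2 → bit 0, carry out 1
  col 10: 0 + 0 + 1 (carry in) = 1 → bit 1, carry out 0
Reading bits MSB→LSB: 10100000011
Strip leading zeros: 10100000011
= 10100000011


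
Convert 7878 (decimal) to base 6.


Divide by 6 repeatedly:
7878 ÷ 6 = 1313 remainder 0
1313 ÷ 6 = 218 remainder 5
218 ÷ 6 = 36 remainder 2
36 ÷ 6 = 6 remainder 0
6 ÷ 6 = 1 remainder 0
1 ÷ 6 = 0 remainder 1
Reading remainders bottom-up:
= 100250


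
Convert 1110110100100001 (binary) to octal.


Group into 3-bit groups: 001110110100100001
  001 = 1
  110 = 6
  110 = 6
  100 = 4
  100 = 4
  001 = 1
= 0o166441


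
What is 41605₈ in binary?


Each octal digit → 3 binary bits:
  4 = 100
  1 = 001
  6 = 110
  0 = 000
  5 = 101
Concatenate: 100 001 110 000 101
= 100001110000101


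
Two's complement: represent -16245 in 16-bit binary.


Original: 0011111101110101
Step 1 - Invert all bits: 1100000010001010
Step 2 - Add 1: 1100000010001010 + 1
= 1100000010001011 (represents -16245)


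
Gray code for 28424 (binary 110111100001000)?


Binary: 110111100001000
Gray code: G = B XOR (B >> 1)
B >> 1 = 011011110000100
110111100001000 XOR 011011110000100:
  1 XOR 0 = 1
  1 XOR 1 = 0
  0 XOR 1 = 1
  1 XOR 0 = 1
  1 XOR 1 = 0
  1 XOR 1 = 0
  1 XOR 1 = 0
  0 XOR 1 = 1
  0 XOR 0 = 0
  0 XOR 0 = 0
  0 XOR 0 = 0
  1 XOR 0 = 1
  0 XOR 1 = 1
  0 XOR 0 = 0
  0 XOR 0 = 0
= 101100010001100


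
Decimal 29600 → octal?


Divide by 8 repeatedly:
29600 ÷ 8 = 3700 remainder 0
3700 ÷ 8 = 462 remainder 4
462 ÷ 8 = 57 remainder 6
57 ÷ 8 = 7 remainder 1
7 ÷ 8 = 0 remainder 7
Reading remainders bottom-up:
= 0o71640


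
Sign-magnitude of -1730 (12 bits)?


Sign bit: 1 (negative)
Magnitude: 1730 = 11011000010
= 111011000010


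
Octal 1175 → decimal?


Positional values:
Position 0: 5 × 8^0 = 5
Position 1: 7 × 8^1 = 56
Position 2: 1 × 8^2 = 64
Position 3: 1 × 8^3 = 512
Sum = 5 + 56 + 64 + 512
= 637


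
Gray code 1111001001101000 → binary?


Gray code: 1111001001101000
MSB stays the same: 1
Each subsequent bit = prev_binary XOR current_gray:
  B[1] = 1 XOR 1 = 0
  B[2] = 0 XOR 1 = 1
  B[3] = 1 XOR 1 = 0
  B[4] = 0 XOR 0 = 0
  B[5] = 0 XOR 0 = 0
  B[6] = 0 XOR 1 = 1
  B[7] = 1 XOR 0 = 1
  B[8] = 1 XOR 0 = 1
  B[9] = 1 XOR 1 = 0
  B[10] = 0 XOR 1 = 1
  B[11] = 1 XOR 0 = 1
  B[12] = 1 XOR 1 = 0
  B[13] = 0 XOR 0 = 0
  B[14] = 0 XOR 0 = 0
  B[15] = 0 XOR 0 = 0
= 1010001110110000 (41904 decimal)


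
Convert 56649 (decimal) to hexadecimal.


Divide by 16 repeatedly:
56649 ÷ 16 = 3540 remainder 9 (9)
3540 ÷ 16 = 221 remainder 4 (4)
221 ÷ 16 = 13 remainder 13 (D)
13 ÷ 16 = 0 remainder 13 (D)
Reading remainders bottom-up:
= 0xDD49


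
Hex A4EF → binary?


Each hex digit → 4 binary bits:
  A = 1010
  4 = 0100
  E = 1110
  F = 1111
Concatenate: 1010 0100 1110 1111
= 1010010011101111


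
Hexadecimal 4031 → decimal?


Positional values:
Position 0: 1 × 16^0 = 1 × 1 = 1
Position 1: 3 × 16^1 = 3 × 16 = 48
Position 2: 0 × 16^2 = 0 × 256 = 0
Position 3: 4 × 16^3 = 4 × 4096 = 16384
Sum = 1 + 48 + 0 + 16384
= 16433


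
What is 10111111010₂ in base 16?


Group into 4-bit nibbles: 010111111010
  0101 = 5
  1111 = F
  1010 = A
= 0x5FA


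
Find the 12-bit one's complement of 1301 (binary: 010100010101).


Original: 010100010101
Invert all bits:
  bit 0: 0 → 1
  bit 1: 1 → 0
  bit 2: 0 → 1
  bit 3: 1 → 0
  bit 4: 0 → 1
  bit 5: 0 → 1
  bit 6: 0 → 1
  bit 7: 1 → 0
  bit 8: 0 → 1
  bit 9: 1 → 0
  bit 10: 0 → 1
  bit 11: 1 → 0
= 101011101010


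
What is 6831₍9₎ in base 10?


Positional values (base 9):
  1 × 9^0 = 1 × 1 = 1
  3 × 9^1 = 3 × 9 = 27
  8 × 9^2 = 8 × 81 = 648
  6 × 9^3 = 6 × 729 = 4374
Sum = 1 + 27 + 648 + 4374
= 5050


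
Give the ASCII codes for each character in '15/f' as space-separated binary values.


String: '15/f'  (4 characters)
Per-character ASCII lookup:
  '1': digits start at 48: '1' = 48 + 1 = 49 → 110001
  '5': digits start at 48: '5' = 48 + 5 = 53 → 110101
  '/': special character: '/' = 47 → 101111
  'f': lowercase starts at 97: 'f' = 97 + 5 = 102 → 1100110
= 110001 110101 101111 1100110


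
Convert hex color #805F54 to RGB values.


Hex: #805F54
R = 80₁₆ = 128
G = 5F₁₆ = 95
B = 54₁₆ = 84
= RGB(128, 95, 84)


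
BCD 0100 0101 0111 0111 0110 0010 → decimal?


Each 4-bit group → digit:
  0100 → 4
  0101 → 5
  0111 → 7
  0111 → 7
  0110 → 6
  0010 → 2
= 457762


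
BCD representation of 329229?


Each digit → 4-bit binary:
  3 → 0011
  2 → 0010
  9 → 1001
  2 → 0010
  2 → 0010
  9 → 1001
= 0011 0010 1001 0010 0010 1001


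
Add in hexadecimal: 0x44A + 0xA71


Align and add column by column (LSB to MSB, each column mod 16 with carry):
  044A
+ 0A71
  ----
  col 0: A(10) + 1(1) + 0 (carry in) = 11 → B(11), carry out 0
  col 1: 4(4) + 7(7) + 0 (carry in) = 11 → B(11), carry out 0
  col 2: 4(4) + A(10) + 0 (carry in) = 14 → E(14), carry out 0
  col 3: 0(0) + 0(0) + 0 (carry in) = 0 → 0(0), carry out 0
Reading digits MSB→LSB: 0EBB
Strip leading zeros: EBB
= 0xEBB


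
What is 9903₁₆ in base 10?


Positional values:
Position 0: 3 × 16^0 = 3 × 1 = 3
Position 1: 0 × 16^1 = 0 × 16 = 0
Position 2: 9 × 16^2 = 9 × 256 = 2304
Position 3: 9 × 16^3 = 9 × 4096 = 36864
Sum = 3 + 0 + 2304 + 36864
= 39171


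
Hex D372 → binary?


Each hex digit → 4 binary bits:
  D = 1101
  3 = 0011
  7 = 0111
  2 = 0010
Concatenate: 1101 0011 0111 0010
= 1101001101110010


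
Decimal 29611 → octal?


Divide by 8 repeatedly:
29611 ÷ 8 = 3701 remainder 3
3701 ÷ 8 = 462 remainder 5
462 ÷ 8 = 57 remainder 6
57 ÷ 8 = 7 remainder 1
7 ÷ 8 = 0 remainder 7
Reading remainders bottom-up:
= 0o71653


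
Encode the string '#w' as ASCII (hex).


String: '#w'  (2 characters)
Per-character ASCII lookup:
  '#': special character: '#' = 35 → 0x23
  'w': lowercase starts at 97: 'w' = 97 + 22 = 119 → 0x77
= 0x23 0x77


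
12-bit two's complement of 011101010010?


Original: 011101010010
Step 1 - Invert all bits: 100010101101
Step 2 - Add 1: 100010101101 + 1
= 100010101110 (represents -1874)


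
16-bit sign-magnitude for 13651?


Sign bit: 0 (positive)
Magnitude: 13651 = 011010101010011
= 0011010101010011


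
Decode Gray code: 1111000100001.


Gray code: 1111000100001
MSB stays the same: 1
Each subsequent bit = prev_binary XOR current_gray:
  B[1] = 1 XOR 1 = 0
  B[2] = 0 XOR 1 = 1
  B[3] = 1 XOR 1 = 0
  B[4] = 0 XOR 0 = 0
  B[5] = 0 XOR 0 = 0
  B[6] = 0 XOR 0 = 0
  B[7] = 0 XOR 1 = 1
  B[8] = 1 XOR 0 = 1
  B[9] = 1 XOR 0 = 1
  B[10] = 1 XOR 0 = 1
  B[11] = 1 XOR 0 = 1
  B[12] = 1 XOR 1 = 0
= 1010000111110 (5182 decimal)


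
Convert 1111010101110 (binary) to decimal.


Positional values:
Bit 1: 1 × 2^1 = 2
Bit 2: 1 × 2^2 = 4
Bit 3: 1 × 2^3 = 8
Bit 5: 1 × 2^5 = 32
Bit 7: 1 × 2^7 = 128
Bit 9: 1 × 2^9 = 512
Bit 10: 1 × 2^10 = 1024
Bit 11: 1 × 2^11 = 2048
Bit 12: 1 × 2^12 = 4096
Sum = 2 + 4 + 8 + 32 + 128 + 512 + 1024 + 2048 + 4096
= 7854


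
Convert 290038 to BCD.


Each digit → 4-bit binary:
  2 → 0010
  9 → 1001
  0 → 0000
  0 → 0000
  3 → 0011
  8 → 1000
= 0010 1001 0000 0000 0011 1000


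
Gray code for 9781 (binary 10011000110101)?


Binary: 10011000110101
Gray code: G = B XOR (B >> 1)
B >> 1 = 01001100011010
10011000110101 XOR 01001100011010:
  1 XOR 0 = 1
  0 XOR 1 = 1
  0 XOR 0 = 0
  1 XOR 0 = 1
  1 XOR 1 = 0
  0 XOR 1 = 1
  0 XOR 0 = 0
  0 XOR 0 = 0
  1 XOR 0 = 1
  1 XOR 1 = 0
  0 XOR 1 = 1
  1 XOR 0 = 1
  0 XOR 1 = 1
  1 XOR 0 = 1
= 11010100101111


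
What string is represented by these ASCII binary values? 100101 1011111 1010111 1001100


Codes (binary): 100101 1011111 1010111 1001100
Per-code ASCII lookup:
  100101 = 37  (special character) → '%'
  1011111 = 95  (special character) → '_'
  1010111 = 87  (range 65-90: uppercase, 87 - 65 = 22) → 'W'
  1001100 = 76  (range 65-90: uppercase, 76 - 65 = 11) → 'L'
= '%_WL'


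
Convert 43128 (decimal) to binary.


Divide by 2 repeatedly:
43128 ÷ 2 = 21564 remainder 0
21564 ÷ 2 = 10782 remainder 0
10782 ÷ 2 = 5391 remainder 0
5391 ÷ 2 = 2695 remainder 1
2695 ÷ 2 = 1347 remainder 1
1347 ÷ 2 = 673 remainder 1
673 ÷ 2 = 336 remainder 1
336 ÷ 2 = 168 remainder 0
168 ÷ 2 = 84 remainder 0
84 ÷ 2 = 42 remainder 0
42 ÷ 2 = 21 remainder 0
21 ÷ 2 = 10 remainder 1
10 ÷ 2 = 5 remainder 0
5 ÷ 2 = 2 remainder 1
2 ÷ 2 = 1 remainder 0
1 ÷ 2 = 0 remainder 1
Reading remainders bottom-up:
= 1010100001111000


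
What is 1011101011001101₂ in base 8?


Group into 3-bit groups: 001011101011001101
  001 = 1
  011 = 3
  101 = 5
  011 = 3
  001 = 1
  101 = 5
= 0o135315


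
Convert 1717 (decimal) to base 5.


Divide by 5 repeatedly:
1717 ÷ 5 = 343 remainder 2
343 ÷ 5 = 68 remainder 3
68 ÷ 5 = 13 remainder 3
13 ÷ 5 = 2 remainder 3
2 ÷ 5 = 0 remainder 2
Reading remainders bottom-up:
= 23332


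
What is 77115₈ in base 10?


Positional values:
Position 0: 5 × 8^0 = 5
Position 1: 1 × 8^1 = 8
Position 2: 1 × 8^2 = 64
Position 3: 7 × 8^3 = 3584
Position 4: 7 × 8^4 = 28672
Sum = 5 + 8 + 64 + 3584 + 28672
= 32333


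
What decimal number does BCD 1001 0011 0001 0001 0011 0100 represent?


Each 4-bit group → digit:
  1001 → 9
  0011 → 3
  0001 → 1
  0001 → 1
  0011 → 3
  0100 → 4
= 931134


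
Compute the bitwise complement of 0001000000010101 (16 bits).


Original: 0001000000010101
Invert all bits:
  bit 0: 0 → 1
  bit 1: 0 → 1
  bit 2: 0 → 1
  bit 3: 1 → 0
  bit 4: 0 → 1
  bit 5: 0 → 1
  bit 6: 0 → 1
  bit 7: 0 → 1
  bit 8: 0 → 1
  bit 9: 0 → 1
  bit 10: 0 → 1
  bit 11: 1 → 0
  bit 12: 0 → 1
  bit 13: 1 → 0
  bit 14: 0 → 1
  bit 15: 1 → 0
= 1110111111101010


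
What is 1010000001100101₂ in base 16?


Group into 4-bit nibbles: 1010000001100101
  1010 = A
  0000 = 0
  0110 = 6
  0101 = 5
= 0xA065


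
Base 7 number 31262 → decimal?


Positional values (base 7):
  2 × 7^0 = 2 × 1 = 2
  6 × 7^1 = 6 × 7 = 42
  2 × 7^2 = 2 × 49 = 98
  1 × 7^3 = 1 × 343 = 343
  3 × 7^4 = 3 × 2401 = 7203
Sum = 2 + 42 + 98 + 343 + 7203
= 7688


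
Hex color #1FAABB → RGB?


Hex: #1FAABB
R = 1F₁₆ = 31
G = AA₁₆ = 170
B = BB₁₆ = 187
= RGB(31, 170, 187)


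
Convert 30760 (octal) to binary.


Each octal digit → 3 binary bits:
  3 = 011
  0 = 000
  7 = 111
  6 = 110
  0 = 000
Concatenate: 011 000 111 110 000
= 011000111110000


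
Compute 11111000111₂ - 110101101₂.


Align and subtract column by column (LSB to MSB, borrowing when needed):
  11111000111
- 00110101101
  -----------
  col 0: (1 - 0 borrow-in) - 1 → 1 - 1 = 0, borrow out 0
  col 1: (1 - 0 borrow-in) - 0 → 1 - 0 = 1, borrow out 0
  col 2: (1 - 0 borrow-in) - 1 → 1 - 1 = 0, borrow out 0
  col 3: (0 - 0 borrow-in) - 1 → borrow from next column: (0+2) - 1 = 1, borrow out 1
  col 4: (0 - 1 borrow-in) - 0 → borrow from next column: (-1+2) - 0 = 1, borrow out 1
  col 5: (0 - 1 borrow-in) - 1 → borrow from next column: (-1+2) - 1 = 0, borrow out 1
  col 6: (1 - 1 borrow-in) - 0 → 0 - 0 = 0, borrow out 0
  col 7: (1 - 0 borrow-in) - 1 → 1 - 1 = 0, borrow out 0
  col 8: (1 - 0 borrow-in) - 1 → 1 - 1 = 0, borrow out 0
  col 9: (1 - 0 borrow-in) - 0 → 1 - 0 = 1, borrow out 0
  col 10: (1 - 0 borrow-in) - 0 → 1 - 0 = 1, borrow out 0
Reading bits MSB→LSB: 11000011010
Strip leading zeros: 11000011010
= 11000011010


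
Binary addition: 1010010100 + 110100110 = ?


Align and add column by column (LSB to MSB, carry propagating):
  01010010100
+ 00110100110
  -----------
  col 0: 0 + 0 + 0 (carry in) = 0 → bit 0, carry out 0
  col 1: 0 + 1 + 0 (carry in) = 1 → bit 1, carry out 0
  col 2: 1 + 1 + 0 (carry in) = 2 → bit 0, carry out 1
  col 3: 0 + 0 + 1 (carry in) = 1 → bit 1, carry out 0
  col 4: 1 + 0 + 0 (carry in) = 1 → bit 1, carry out 0
  col 5: 0 + 1 + 0 (carry in) = 1 → bit 1, carry out 0
  col 6: 0 + 0 + 0 (carry in) = 0 → bit 0, carry out 0
  col 7: 1 + 1 + 0 (carry in) = 2 → bit 0, carry out 1
  col 8: 0 + 1 + 1 (carry in) = 2 → bit 0, carry out 1
  col 9: 1 + 0 + 1 (carry in) = 2 → bit 0, carry out 1
  col 10: 0 + 0 + 1 (carry in) = 1 → bit 1, carry out 0
Reading bits MSB→LSB: 10000111010
Strip leading zeros: 10000111010
= 10000111010


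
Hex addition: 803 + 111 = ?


Align and add column by column (LSB to MSB, each column mod 16 with carry):
  0803
+ 0111
  ----
  col 0: 3(3) + 1(1) + 0 (carry in) = 4 → 4(4), carry out 0
  col 1: 0(0) + 1(1) + 0 (carry in) = 1 → 1(1), carry out 0
  col 2: 8(8) + 1(1) + 0 (carry in) = 9 → 9(9), carry out 0
  col 3: 0(0) + 0(0) + 0 (carry in) = 0 → 0(0), carry out 0
Reading digits MSB→LSB: 0914
Strip leading zeros: 914
= 0x914


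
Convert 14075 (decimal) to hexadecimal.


Divide by 16 repeatedly:
14075 ÷ 16 = 879 remainder 11 (B)
879 ÷ 16 = 54 remainder 15 (F)
54 ÷ 16 = 3 remainder 6 (6)
3 ÷ 16 = 0 remainder 3 (3)
Reading remainders bottom-up:
= 0x36FB


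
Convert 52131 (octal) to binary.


Each octal digit → 3 binary bits:
  5 = 101
  2 = 010
  1 = 001
  3 = 011
  1 = 001
Concatenate: 101 010 001 011 001
= 101010001011001


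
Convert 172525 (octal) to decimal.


Positional values:
Position 0: 5 × 8^0 = 5
Position 1: 2 × 8^1 = 16
Position 2: 5 × 8^2 = 320
Position 3: 2 × 8^3 = 1024
Position 4: 7 × 8^4 = 28672
Position 5: 1 × 8^5 = 32768
Sum = 5 + 16 + 320 + 1024 + 28672 + 32768
= 62805


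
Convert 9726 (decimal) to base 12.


Divide by 12 repeatedly:
9726 ÷ 12 = 810 remainder 6
810 ÷ 12 = 67 remainder 6
67 ÷ 12 = 5 remainder 7
5 ÷ 12 = 0 remainder 5
Reading remainders bottom-up:
= 5766


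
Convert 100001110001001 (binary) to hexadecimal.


Group into 4-bit nibbles: 0100001110001001
  0100 = 4
  0011 = 3
  1000 = 8
  1001 = 9
= 0x4389


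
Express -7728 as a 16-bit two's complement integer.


Original: 0001111000110000
Step 1 - Invert all bits: 1110000111001111
Step 2 - Add 1: 1110000111001111 + 1
= 1110000111010000 (represents -7728)


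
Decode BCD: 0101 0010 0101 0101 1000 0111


Each 4-bit group → digit:
  0101 → 5
  0010 → 2
  0101 → 5
  0101 → 5
  1000 → 8
  0111 → 7
= 525587


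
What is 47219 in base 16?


Divide by 16 repeatedly:
47219 ÷ 16 = 2951 remainder 3 (3)
2951 ÷ 16 = 184 remainder 7 (7)
184 ÷ 16 = 11 remainder 8 (8)
11 ÷ 16 = 0 remainder 11 (B)
Reading remainders bottom-up:
= 0xB873


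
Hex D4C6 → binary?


Each hex digit → 4 binary bits:
  D = 1101
  4 = 0100
  C = 1100
  6 = 0110
Concatenate: 1101 0100 1100 0110
= 1101010011000110


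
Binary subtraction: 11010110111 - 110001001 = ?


Align and subtract column by column (LSB to MSB, borrowing when needed):
  11010110111
- 00110001001
  -----------
  col 0: (1 - 0 borrow-in) - 1 → 1 - 1 = 0, borrow out 0
  col 1: (1 - 0 borrow-in) - 0 → 1 - 0 = 1, borrow out 0
  col 2: (1 - 0 borrow-in) - 0 → 1 - 0 = 1, borrow out 0
  col 3: (0 - 0 borrow-in) - 1 → borrow from next column: (0+2) - 1 = 1, borrow out 1
  col 4: (1 - 1 borrow-in) - 0 → 0 - 0 = 0, borrow out 0
  col 5: (1 - 0 borrow-in) - 0 → 1 - 0 = 1, borrow out 0
  col 6: (0 - 0 borrow-in) - 0 → 0 - 0 = 0, borrow out 0
  col 7: (1 - 0 borrow-in) - 1 → 1 - 1 = 0, borrow out 0
  col 8: (0 - 0 borrow-in) - 1 → borrow from next column: (0+2) - 1 = 1, borrow out 1
  col 9: (1 - 1 borrow-in) - 0 → 0 - 0 = 0, borrow out 0
  col 10: (1 - 0 borrow-in) - 0 → 1 - 0 = 1, borrow out 0
Reading bits MSB→LSB: 10100101110
Strip leading zeros: 10100101110
= 10100101110


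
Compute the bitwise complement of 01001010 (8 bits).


Original: 01001010
Invert all bits:
  bit 0: 0 → 1
  bit 1: 1 → 0
  bit 2: 0 → 1
  bit 3: 0 → 1
  bit 4: 1 → 0
  bit 5: 0 → 1
  bit 6: 1 → 0
  bit 7: 0 → 1
= 10110101


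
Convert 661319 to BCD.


Each digit → 4-bit binary:
  6 → 0110
  6 → 0110
  1 → 0001
  3 → 0011
  1 → 0001
  9 → 1001
= 0110 0110 0001 0011 0001 1001


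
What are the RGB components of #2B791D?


Hex: #2B791D
R = 2B₁₆ = 43
G = 79₁₆ = 121
B = 1D₁₆ = 29
= RGB(43, 121, 29)


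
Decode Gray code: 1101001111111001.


Gray code: 1101001111111001
MSB stays the same: 1
Each subsequent bit = prev_binary XOR current_gray:
  B[1] = 1 XOR 1 = 0
  B[2] = 0 XOR 0 = 0
  B[3] = 0 XOR 1 = 1
  B[4] = 1 XOR 0 = 1
  B[5] = 1 XOR 0 = 1
  B[6] = 1 XOR 1 = 0
  B[7] = 0 XOR 1 = 1
  B[8] = 1 XOR 1 = 0
  B[9] = 0 XOR 1 = 1
  B[10] = 1 XOR 1 = 0
  B[11] = 0 XOR 1 = 1
  B[12] = 1 XOR 1 = 0
  B[13] = 0 XOR 0 = 0
  B[14] = 0 XOR 0 = 0
  B[15] = 0 XOR 1 = 1
= 1001110101010001 (40273 decimal)


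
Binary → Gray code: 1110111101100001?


Binary: 1110111101100001
Gray code: G = B XOR (B >> 1)
B >> 1 = 0111011110110000
1110111101100001 XOR 0111011110110000:
  1 XOR 0 = 1
  1 XOR 1 = 0
  1 XOR 1 = 0
  0 XOR 1 = 1
  1 XOR 0 = 1
  1 XOR 1 = 0
  1 XOR 1 = 0
  1 XOR 1 = 0
  0 XOR 1 = 1
  1 XOR 0 = 1
  1 XOR 1 = 0
  0 XOR 1 = 1
  0 XOR 0 = 0
  0 XOR 0 = 0
  0 XOR 0 = 0
  1 XOR 0 = 1
= 1001100011010001


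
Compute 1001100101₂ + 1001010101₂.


Align and add column by column (LSB to MSB, carry propagating):
  01001100101
+ 01001010101
  -----------
  col 0: 1 + 1 + 0 (carry in) = 2 → bit 0, carry out 1
  col 1: 0 + 0 + 1 (carry in) = 1 → bit 1, carry out 0
  col 2: 1 + 1 + 0 (carry in) = 2 → bit 0, carry out 1
  col 3: 0 + 0 + 1 (carry in) = 1 → bit 1, carry out 0
  col 4: 0 + 1 + 0 (carry in) = 1 → bit 1, carry out 0
  col 5: 1 + 0 + 0 (carry in) = 1 → bit 1, carry out 0
  col 6: 1 + 1 + 0 (carry in) = 2 → bit 0, carry out 1
  col 7: 0 + 0 + 1 (carry in) = 1 → bit 1, carry out 0
  col 8: 0 + 0 + 0 (carry in) = 0 → bit 0, carry out 0
  col 9: 1 + 1 + 0 (carry in) = 2 → bit 0, carry out 1
  col 10: 0 + 0 + 1 (carry in) = 1 → bit 1, carry out 0
Reading bits MSB→LSB: 10010111010
Strip leading zeros: 10010111010
= 10010111010


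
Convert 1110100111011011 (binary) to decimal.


Positional values:
Bit 0: 1 × 2^0 = 1
Bit 1: 1 × 2^1 = 2
Bit 3: 1 × 2^3 = 8
Bit 4: 1 × 2^4 = 16
Bit 6: 1 × 2^6 = 64
Bit 7: 1 × 2^7 = 128
Bit 8: 1 × 2^8 = 256
Bit 11: 1 × 2^11 = 2048
Bit 13: 1 × 2^13 = 8192
Bit 14: 1 × 2^14 = 16384
Bit 15: 1 × 2^15 = 32768
Sum = 1 + 2 + 8 + 16 + 64 + 128 + 256 + 2048 + 8192 + 16384 + 32768
= 59867


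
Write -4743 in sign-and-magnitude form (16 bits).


Sign bit: 1 (negative)
Magnitude: 4743 = 001001010000111
= 1001001010000111


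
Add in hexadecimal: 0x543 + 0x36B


Align and add column by column (LSB to MSB, each column mod 16 with carry):
  0543
+ 036B
  ----
  col 0: 3(3) + B(11) + 0 (carry in) = 14 → E(14), carry out 0
  col 1: 4(4) + 6(6) + 0 (carry in) = 10 → A(10), carry out 0
  col 2: 5(5) + 3(3) + 0 (carry in) = 8 → 8(8), carry out 0
  col 3: 0(0) + 0(0) + 0 (carry in) = 0 → 0(0), carry out 0
Reading digits MSB→LSB: 08AE
Strip leading zeros: 8AE
= 0x8AE


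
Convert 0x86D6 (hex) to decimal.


Positional values:
Position 0: 6 × 16^0 = 6 × 1 = 6
Position 1: D × 16^1 = 13 × 16 = 208
Position 2: 6 × 16^2 = 6 × 256 = 1536
Position 3: 8 × 16^3 = 8 × 4096 = 32768
Sum = 6 + 208 + 1536 + 32768
= 34518


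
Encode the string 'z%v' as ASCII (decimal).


String: 'z%v'  (3 characters)
Per-character ASCII lookup:
  'z': lowercase starts at 97: 'z' = 97 + 25 = 122
  '%': special character: '%' = 37
  'v': lowercase starts at 97: 'v' = 97 + 21 = 118
= 122 37 118


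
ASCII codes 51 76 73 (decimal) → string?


Codes (decimal): 51 76 73
Per-code ASCII lookup:
  51  (range 48-57: digits, 51 - 48 = 3) → '3'
  76  (range 65-90: uppercase, 76 - 65 = 11) → 'L'
  73  (range 65-90: uppercase, 73 - 65 = 8) → 'I'
= '3LI'


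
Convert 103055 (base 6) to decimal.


Positional values (base 6):
  5 × 6^0 = 5 × 1 = 5
  5 × 6^1 = 5 × 6 = 30
  0 × 6^2 = 0 × 36 = 0
  3 × 6^3 = 3 × 216 = 648
  0 × 6^4 = 0 × 1296 = 0
  1 × 6^5 = 1 × 7776 = 7776
Sum = 5 + 30 + 0 + 648 + 0 + 7776
= 8459


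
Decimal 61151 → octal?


Divide by 8 repeatedly:
61151 ÷ 8 = 7643 remainder 7
7643 ÷ 8 = 955 remainder 3
955 ÷ 8 = 119 remainder 3
119 ÷ 8 = 14 remainder 7
14 ÷ 8 = 1 remainder 6
1 ÷ 8 = 0 remainder 1
Reading remainders bottom-up:
= 0o167337


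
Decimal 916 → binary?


Divide by 2 repeatedly:
916 ÷ 2 = 458 remainder 0
458 ÷ 2 = 229 remainder 0
229 ÷ 2 = 114 remainder 1
114 ÷ 2 = 57 remainder 0
57 ÷ 2 = 28 remainder 1
28 ÷ 2 = 14 remainder 0
14 ÷ 2 = 7 remainder 0
7 ÷ 2 = 3 remainder 1
3 ÷ 2 = 1 remainder 1
1 ÷ 2 = 0 remainder 1
Reading remainders bottom-up:
= 1110010100


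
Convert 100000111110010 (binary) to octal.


Group into 3-bit groups: 100000111110010
  100 = 4
  000 = 0
  111 = 7
  110 = 6
  010 = 2
= 0o40762


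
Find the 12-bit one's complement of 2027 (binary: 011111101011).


Original: 011111101011
Invert all bits:
  bit 0: 0 → 1
  bit 1: 1 → 0
  bit 2: 1 → 0
  bit 3: 1 → 0
  bit 4: 1 → 0
  bit 5: 1 → 0
  bit 6: 1 → 0
  bit 7: 0 → 1
  bit 8: 1 → 0
  bit 9: 0 → 1
  bit 10: 1 → 0
  bit 11: 1 → 0
= 100000010100


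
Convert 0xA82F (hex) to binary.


Each hex digit → 4 binary bits:
  A = 1010
  8 = 1000
  2 = 0010
  F = 1111
Concatenate: 1010 1000 0010 1111
= 1010100000101111


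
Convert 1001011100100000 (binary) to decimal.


Positional values:
Bit 5: 1 × 2^5 = 32
Bit 8: 1 × 2^8 = 256
Bit 9: 1 × 2^9 = 512
Bit 10: 1 × 2^10 = 1024
Bit 12: 1 × 2^12 = 4096
Bit 15: 1 × 2^15 = 32768
Sum = 32 + 256 + 512 + 1024 + 4096 + 32768
= 38688


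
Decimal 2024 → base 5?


Divide by 5 repeatedly:
2024 ÷ 5 = 404 remainder 4
404 ÷ 5 = 80 remainder 4
80 ÷ 5 = 16 remainder 0
16 ÷ 5 = 3 remainder 1
3 ÷ 5 = 0 remainder 3
Reading remainders bottom-up:
= 31044


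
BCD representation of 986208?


Each digit → 4-bit binary:
  9 → 1001
  8 → 1000
  6 → 0110
  2 → 0010
  0 → 0000
  8 → 1000
= 1001 1000 0110 0010 0000 1000


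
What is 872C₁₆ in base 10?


Positional values:
Position 0: C × 16^0 = 12 × 1 = 12
Position 1: 2 × 16^1 = 2 × 16 = 32
Position 2: 7 × 16^2 = 7 × 256 = 1792
Position 3: 8 × 16^3 = 8 × 4096 = 32768
Sum = 12 + 32 + 1792 + 32768
= 34604


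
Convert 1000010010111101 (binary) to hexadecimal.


Group into 4-bit nibbles: 1000010010111101
  1000 = 8
  0100 = 4
  1011 = B
  1101 = D
= 0x84BD


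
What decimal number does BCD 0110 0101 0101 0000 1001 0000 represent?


Each 4-bit group → digit:
  0110 → 6
  0101 → 5
  0101 → 5
  0000 → 0
  1001 → 9
  0000 → 0
= 655090


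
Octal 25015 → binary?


Each octal digit → 3 binary bits:
  2 = 010
  5 = 101
  0 = 000
  1 = 001
  5 = 101
Concatenate: 010 101 000 001 101
= 010101000001101


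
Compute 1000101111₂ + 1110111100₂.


Align and add column by column (LSB to MSB, carry propagating):
  01000101111
+ 01110111100
  -----------
  col 0: 1 + 0 + 0 (carry in) = 1 → bit 1, carry out 0
  col 1: 1 + 0 + 0 (carry in) = 1 → bit 1, carry out 0
  col 2: 1 + 1 + 0 (carry in) = 2 → bit 0, carry out 1
  col 3: 1 + 1 + 1 (carry in) = 3 → bit 1, carry out 1
  col 4: 0 + 1 + 1 (carry in) = 2 → bit 0, carry out 1
  col 5: 1 + 1 + 1 (carry in) = 3 → bit 1, carry out 1
  col 6: 0 + 0 + 1 (carry in) = 1 → bit 1, carry out 0
  col 7: 0 + 1 + 0 (carry in) = 1 → bit 1, carry out 0
  col 8: 0 + 1 + 0 (carry in) = 1 → bit 1, carry out 0
  col 9: 1 + 1 + 0 (carry in) = 2 → bit 0, carry out 1
  col 10: 0 + 0 + 1 (carry in) = 1 → bit 1, carry out 0
Reading bits MSB→LSB: 10111101011
Strip leading zeros: 10111101011
= 10111101011
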